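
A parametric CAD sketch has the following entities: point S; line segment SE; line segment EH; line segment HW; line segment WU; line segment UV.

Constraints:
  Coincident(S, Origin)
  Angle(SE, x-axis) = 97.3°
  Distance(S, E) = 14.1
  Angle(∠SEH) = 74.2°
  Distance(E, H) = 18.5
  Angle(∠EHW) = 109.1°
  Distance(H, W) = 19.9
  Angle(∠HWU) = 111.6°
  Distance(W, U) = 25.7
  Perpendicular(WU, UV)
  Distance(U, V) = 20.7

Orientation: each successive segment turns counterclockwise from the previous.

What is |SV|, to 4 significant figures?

13.39

S is at the origin; SE runs at 97.3° with length 14.1, so E = (-1.792, 13.99). ∠SEH = 74.2° gives EH at -156.9° from the x-axis; with |EH| = 18.5, H = (-18.81, 6.727). ∠EHW = 109.1° gives HW at -86.00° from the x-axis; with |HW| = 19.9, W = (-17.42, -13.12). ∠HWU = 111.6° gives WU at -17.60° from the x-axis; with |WU| = 25.7, U = (7.077, -20.89). The perpendicularity gives UV at right angles to WU, so UV runs at 72.40°; with |UV| = 20.7, V = (13.34, -1.164). Then |SV| = |V − S| = 13.39.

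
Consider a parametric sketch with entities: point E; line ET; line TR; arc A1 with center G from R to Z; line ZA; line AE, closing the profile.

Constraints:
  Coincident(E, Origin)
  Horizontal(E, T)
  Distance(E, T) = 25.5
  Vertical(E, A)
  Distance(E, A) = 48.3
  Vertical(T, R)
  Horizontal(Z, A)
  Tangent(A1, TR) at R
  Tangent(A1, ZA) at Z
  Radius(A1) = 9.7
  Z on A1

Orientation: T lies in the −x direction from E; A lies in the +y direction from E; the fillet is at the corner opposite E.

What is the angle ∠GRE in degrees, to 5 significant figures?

56.550°

E is at the origin; E and T share the same y with |ET| = 25.5 and T on the −x side, so T = (-25.500, 0.0000). EA is vertical with |EA| = 48.3 and A on the +y side, so A = (0.0000, 48.300). The virtual corner opposite E is at (-25.500, 48.300). Since A1 is tangent to TR there, GR ⟂ TR and since A1 is tangent to ZA there, GZ ⟂ ZA, with radius 9.7, so the center G sits 9.7 in from both sides at G = (-15.800, 38.600). That places the tangent points at R = (-25.500, 38.600) on TR and Z = (-15.800, 48.300) on ZA. Then cos ∠GRE = RG·RE / (|RG||RE|), giving 56.550°.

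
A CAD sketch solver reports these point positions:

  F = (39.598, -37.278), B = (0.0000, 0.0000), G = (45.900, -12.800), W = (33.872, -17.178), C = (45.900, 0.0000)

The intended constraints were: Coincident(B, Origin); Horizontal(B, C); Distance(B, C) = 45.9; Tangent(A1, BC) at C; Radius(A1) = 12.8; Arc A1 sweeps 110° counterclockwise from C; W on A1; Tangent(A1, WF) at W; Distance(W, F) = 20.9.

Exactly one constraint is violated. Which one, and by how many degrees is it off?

Tangent(A1, WF) at W — off by 4.10°.

B = (0.00, 0.00) ✓; B.y = 0.00, C.y = 0.00 ✓; |BC| = 45.90 ✓; ∠(GC, CB) = 90.00° ✓; |GC| = 12.80 ✓; bearing(G→W) − bearing(G→C) = 110.0° ✓; |GW| = 12.80 ✓; ∠(GW, WF) = 94.10° ✗; |WF| = 20.90 ✓.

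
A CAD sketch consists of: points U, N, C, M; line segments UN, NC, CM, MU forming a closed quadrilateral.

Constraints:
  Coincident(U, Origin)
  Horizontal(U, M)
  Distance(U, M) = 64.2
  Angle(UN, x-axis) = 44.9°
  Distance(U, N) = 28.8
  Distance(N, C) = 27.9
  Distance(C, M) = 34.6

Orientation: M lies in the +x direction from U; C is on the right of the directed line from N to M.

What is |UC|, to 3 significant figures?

30.7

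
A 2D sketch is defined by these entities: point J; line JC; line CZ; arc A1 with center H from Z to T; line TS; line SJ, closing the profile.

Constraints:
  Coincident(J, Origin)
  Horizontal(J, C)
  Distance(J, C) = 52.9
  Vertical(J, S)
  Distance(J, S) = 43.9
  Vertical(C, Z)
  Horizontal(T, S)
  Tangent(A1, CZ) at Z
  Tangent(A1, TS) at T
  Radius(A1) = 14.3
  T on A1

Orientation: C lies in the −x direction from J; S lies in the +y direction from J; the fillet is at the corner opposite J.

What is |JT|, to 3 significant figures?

58.5

The virtual corner opposite J is at (-52.9, 43.9). Since A1 is tangent to CZ there, HZ ⟂ CZ and since A1 is tangent to TS there, HT ⟂ TS, with radius 14.3, so the center H sits 14.3 in from both sides at H = (-38.6, 29.6). That places the tangent points at Z = (-52.9, 29.6) on CZ and T = (-38.6, 43.9) on TS. Then |JT| = |T − J| = 58.5.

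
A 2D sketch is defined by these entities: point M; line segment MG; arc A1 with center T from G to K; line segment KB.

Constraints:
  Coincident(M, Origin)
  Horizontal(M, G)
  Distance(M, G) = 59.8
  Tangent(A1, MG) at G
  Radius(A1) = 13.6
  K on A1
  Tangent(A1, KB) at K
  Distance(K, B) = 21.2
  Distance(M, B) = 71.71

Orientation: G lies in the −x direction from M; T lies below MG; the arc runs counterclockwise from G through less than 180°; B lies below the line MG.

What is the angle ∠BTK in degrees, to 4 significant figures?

57.32°

M is at the origin; M and G share the same y with |MG| = 59.8 and G on the −x side, so G = (-59.80, 0.000). Tangency of A1 to MG means the radius TG is perpendicular to MG, so T = G + (0, -13.6) = (-59.80, -13.60). Since TK ⟂ KB (tangency), |TB| = √(13.6² + 21.2²) = 25.19 regardless of where K sits on A1. So B lies on both circle(M, 71.71) and circle(T, 25.19); the below-MG intersection is B = (-60.32, -38.78). K is the foot of the tangent from B: K = (-71.40, -20.71).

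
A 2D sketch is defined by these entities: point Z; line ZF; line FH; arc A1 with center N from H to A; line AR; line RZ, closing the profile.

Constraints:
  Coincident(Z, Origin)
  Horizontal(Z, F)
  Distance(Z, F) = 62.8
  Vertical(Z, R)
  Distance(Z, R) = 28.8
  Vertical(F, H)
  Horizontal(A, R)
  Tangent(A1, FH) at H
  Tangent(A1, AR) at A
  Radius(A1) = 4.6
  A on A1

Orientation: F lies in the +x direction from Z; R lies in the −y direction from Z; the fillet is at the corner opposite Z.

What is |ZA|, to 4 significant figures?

64.94

The virtual corner opposite Z is at (62.80, -28.80). Since A1 is tangent to FH there, NH ⟂ FH and A1 meets AR tangentially, so NA is at right angles to AR, with radius 4.6, so the center N sits 4.6 in from both sides at N = (58.20, -24.20). That places the tangent points at H = (62.80, -24.20) on FH and A = (58.20, -28.80) on AR. Then |ZA| = |A − Z| = 64.94.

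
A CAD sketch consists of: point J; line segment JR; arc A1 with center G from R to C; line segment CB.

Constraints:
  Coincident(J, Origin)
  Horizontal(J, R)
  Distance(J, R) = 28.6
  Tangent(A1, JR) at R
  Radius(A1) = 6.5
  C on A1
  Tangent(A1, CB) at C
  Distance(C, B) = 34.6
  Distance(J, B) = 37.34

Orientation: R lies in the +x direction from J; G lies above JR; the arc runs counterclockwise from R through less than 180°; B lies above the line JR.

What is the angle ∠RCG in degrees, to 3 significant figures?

23.3°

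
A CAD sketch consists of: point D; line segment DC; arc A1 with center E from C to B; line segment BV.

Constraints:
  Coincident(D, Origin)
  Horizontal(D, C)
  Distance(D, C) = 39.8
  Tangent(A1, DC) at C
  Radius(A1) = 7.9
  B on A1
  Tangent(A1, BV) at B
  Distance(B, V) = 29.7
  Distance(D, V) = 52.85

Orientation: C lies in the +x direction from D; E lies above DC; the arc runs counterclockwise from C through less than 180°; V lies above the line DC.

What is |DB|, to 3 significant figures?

48.4

D is at the origin; D and C share the same y with |DC| = 39.8 and C on the +x side, so C = (39.8, 0.00). The tangent condition forces EC to be normal to DC, so E = C + (0, 7.9) = (39.8, 7.90). Since EB ⟂ BV (tangency), |EV| = √(7.9² + 29.7²) = 30.7 regardless of where B sits on A1. So V lies on both circle(D, 52.85) and circle(E, 30.7); the above-DC intersection is V = (36.3, 38.4). B is the foot of the tangent from V: B = (47.2, 10.8).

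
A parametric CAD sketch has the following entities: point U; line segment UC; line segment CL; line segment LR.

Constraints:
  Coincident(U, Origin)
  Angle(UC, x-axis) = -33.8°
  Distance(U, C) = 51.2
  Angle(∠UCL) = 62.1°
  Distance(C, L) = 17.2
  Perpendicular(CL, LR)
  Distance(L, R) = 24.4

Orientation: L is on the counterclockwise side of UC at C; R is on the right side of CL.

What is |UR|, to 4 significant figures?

69.98

U is at the origin; UC runs at -33.8° with length 51.2, so C = 51.2·(cos -33.8°, sin -33.8°) = (42.55, -28.48). ∠UCL = 62.1°, so CL runs at -33.8° + (180° − 62.1°) = 84.10° from the x-axis; with |CL| = 17.2, L = C + 17.2·(cos 84.10°, sin 84.10°) = (44.31, -11.37). The perpendicularity gives LR at right angles to CL; with |LR| = 24.4 on the right of CL, R = L + 24.4·(0.9947, -0.1028) = (68.59, -13.88). Then |UR| = |R − U| = 69.98.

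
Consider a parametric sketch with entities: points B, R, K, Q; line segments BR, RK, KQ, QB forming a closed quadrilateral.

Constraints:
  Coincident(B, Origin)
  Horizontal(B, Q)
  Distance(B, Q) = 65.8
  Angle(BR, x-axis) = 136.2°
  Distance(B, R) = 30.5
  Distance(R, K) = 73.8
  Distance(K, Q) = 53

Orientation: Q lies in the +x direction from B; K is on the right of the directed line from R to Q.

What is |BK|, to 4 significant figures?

43.55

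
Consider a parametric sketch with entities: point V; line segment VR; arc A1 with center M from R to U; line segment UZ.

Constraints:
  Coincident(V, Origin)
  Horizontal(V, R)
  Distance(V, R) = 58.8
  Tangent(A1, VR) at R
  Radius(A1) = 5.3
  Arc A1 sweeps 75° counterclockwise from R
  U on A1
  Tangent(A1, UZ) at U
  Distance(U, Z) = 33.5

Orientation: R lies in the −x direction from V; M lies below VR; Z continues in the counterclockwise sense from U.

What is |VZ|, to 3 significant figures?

81.2

On A1, R sits at bearing 90° from M; a 75° counterclockwise sweep puts U at bearing 165°, so U = M + 5.3·(cos 165°, sin 165°) = (-63.9, -3.93). A1 meets UZ tangentially, so MU is at right angles to UZ, so UZ runs along (−sin 165°, cos 165°); with |UZ| = 33.5, Z = (-72.6, -36.3). Then |VZ| = |Z − V| = 81.2.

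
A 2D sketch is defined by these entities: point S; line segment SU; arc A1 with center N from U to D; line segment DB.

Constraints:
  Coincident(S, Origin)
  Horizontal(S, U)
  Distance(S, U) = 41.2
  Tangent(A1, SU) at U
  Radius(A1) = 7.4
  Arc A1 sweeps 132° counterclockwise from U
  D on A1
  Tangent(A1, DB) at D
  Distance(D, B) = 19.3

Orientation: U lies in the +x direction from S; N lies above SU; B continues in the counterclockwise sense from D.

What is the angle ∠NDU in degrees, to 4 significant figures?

24.00°

S is at the origin; S and U share the same y with |SU| = 41.2 and U on the +x side, so U = (41.20, 0.000). Since A1 is tangent to SU there, NU ⟂ SU, so N = U + (0, 7.4) = (41.20, 7.400). On A1, U sits at bearing -90° from N; a 132° counterclockwise sweep puts D at bearing 42°, so D = N + 7.4·(cos 42°, sin 42°) = (46.70, 12.35). Then cos ∠NDU = DN·DU / (|DN||DU|), giving 24.00°.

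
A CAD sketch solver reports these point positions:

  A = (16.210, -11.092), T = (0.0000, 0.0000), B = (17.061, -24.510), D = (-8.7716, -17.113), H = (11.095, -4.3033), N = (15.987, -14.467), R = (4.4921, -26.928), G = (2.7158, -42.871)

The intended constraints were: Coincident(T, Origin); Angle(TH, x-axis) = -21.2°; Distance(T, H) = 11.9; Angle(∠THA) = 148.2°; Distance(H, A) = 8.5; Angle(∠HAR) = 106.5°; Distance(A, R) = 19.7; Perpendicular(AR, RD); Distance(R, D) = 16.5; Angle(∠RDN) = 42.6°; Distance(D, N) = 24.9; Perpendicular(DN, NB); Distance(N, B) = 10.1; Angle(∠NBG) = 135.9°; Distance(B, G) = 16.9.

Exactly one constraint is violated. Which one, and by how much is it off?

Distance(B, G) = 16.9 — off by 6.40.

T = (0.00, 0.00) ✓; TH at -21.20° ✓; |TH| = 11.90 ✓; ∠THA = 148.2° ✓; |HA| = 8.500 ✓; ∠HAR = 106.5° ✓; |AR| = 19.70 ✓; ∠(AR, RD) = 90.00° ✓; |RD| = 16.50 ✓; ∠RDN = 42.60° ✓; |DN| = 24.90 ✓; ∠(DN, NB) = 90.00° ✓; |NB| = 10.10 ✓; ∠NBG = 135.9° ✓; |BG| = 23.30 ✗.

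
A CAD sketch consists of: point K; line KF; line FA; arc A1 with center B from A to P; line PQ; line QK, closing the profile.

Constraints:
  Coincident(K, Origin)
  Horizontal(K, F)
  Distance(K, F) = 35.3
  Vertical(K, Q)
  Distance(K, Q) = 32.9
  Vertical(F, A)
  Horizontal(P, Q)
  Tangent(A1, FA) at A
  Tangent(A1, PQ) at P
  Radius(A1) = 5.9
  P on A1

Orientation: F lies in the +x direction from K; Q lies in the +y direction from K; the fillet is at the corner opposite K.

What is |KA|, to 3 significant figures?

44.4

K is at the origin; K and F share the same y with |KF| = 35.3 and F on the +x side, so F = (35.3, 0.00). KQ is vertical with |KQ| = 32.9 and Q on the +y side, so Q = (0.00, 32.9). The virtual corner opposite K is at (35.3, 32.9). Since A1 is tangent to FA there, BA ⟂ FA and A1 meets PQ tangentially, so BP is at right angles to PQ, with radius 5.9, so the center B sits 5.9 in from both sides at B = (29.4, 27.0). That places the tangent points at A = (35.3, 27.0) on FA and P = (29.4, 32.9) on PQ. Then |KA| = |A − K| = 44.4.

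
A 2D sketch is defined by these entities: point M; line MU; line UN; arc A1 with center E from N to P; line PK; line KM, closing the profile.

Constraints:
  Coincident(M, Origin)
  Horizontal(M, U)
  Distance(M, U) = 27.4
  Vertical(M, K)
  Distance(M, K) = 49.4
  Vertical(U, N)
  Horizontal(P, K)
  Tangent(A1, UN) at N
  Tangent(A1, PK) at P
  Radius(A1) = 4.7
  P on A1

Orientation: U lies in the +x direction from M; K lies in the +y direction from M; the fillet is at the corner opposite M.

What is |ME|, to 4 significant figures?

50.13

M and K share the same x with |MK| = 49.4 and K on the +y side, so K = (0.000, 49.40). The virtual corner opposite M is at (27.40, 49.40). A1 meets UN tangentially, so EN is at right angles to UN and A1 meets PK tangentially, so EP is at right angles to PK, with radius 4.7, so the center E sits 4.7 in from both sides at E = (22.70, 44.70). Then |ME| = |E − M| = 50.13.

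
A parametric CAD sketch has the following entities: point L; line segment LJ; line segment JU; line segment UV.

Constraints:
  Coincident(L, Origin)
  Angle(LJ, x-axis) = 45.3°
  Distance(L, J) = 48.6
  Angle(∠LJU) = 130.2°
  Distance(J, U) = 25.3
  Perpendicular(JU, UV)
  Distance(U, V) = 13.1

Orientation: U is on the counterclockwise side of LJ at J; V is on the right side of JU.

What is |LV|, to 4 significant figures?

75.72

∠LJU = 130.2°, so JU runs at 45.3° + (180° − 130.2°) = 95.10° from the x-axis; with |JU| = 25.3, U = J + 25.3·(cos 95.10°, sin 95.10°) = (31.94, 59.74). The perpendicularity gives UV at right angles to JU; with |UV| = 13.1 on the right of JU, V = U + 13.1·(0.9960, 0.08889) = (44.98, 60.91). Then |LV| = |V − L| = 75.72.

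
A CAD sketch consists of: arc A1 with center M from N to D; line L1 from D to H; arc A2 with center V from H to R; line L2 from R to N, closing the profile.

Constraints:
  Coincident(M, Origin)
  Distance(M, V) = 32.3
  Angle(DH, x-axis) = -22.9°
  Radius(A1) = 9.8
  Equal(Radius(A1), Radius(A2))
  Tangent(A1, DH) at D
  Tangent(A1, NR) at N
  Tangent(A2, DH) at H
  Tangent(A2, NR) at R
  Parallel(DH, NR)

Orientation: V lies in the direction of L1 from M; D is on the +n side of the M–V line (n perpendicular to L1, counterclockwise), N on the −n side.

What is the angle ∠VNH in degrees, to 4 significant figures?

14.37°

Tangency of A1 to both parallel lines with radius 9.8 puts D and N at M ± 9.8·n: D = (3.813, 9.028), N = (-3.813, -9.028). Equal radii place H and R the same way about V: H = V + 9.8·n = (33.57, -3.541), R = V − 9.8·n = (25.94, -21.60). Then cos ∠VNH = NV·NH / (|NV||NH|), giving 14.37°.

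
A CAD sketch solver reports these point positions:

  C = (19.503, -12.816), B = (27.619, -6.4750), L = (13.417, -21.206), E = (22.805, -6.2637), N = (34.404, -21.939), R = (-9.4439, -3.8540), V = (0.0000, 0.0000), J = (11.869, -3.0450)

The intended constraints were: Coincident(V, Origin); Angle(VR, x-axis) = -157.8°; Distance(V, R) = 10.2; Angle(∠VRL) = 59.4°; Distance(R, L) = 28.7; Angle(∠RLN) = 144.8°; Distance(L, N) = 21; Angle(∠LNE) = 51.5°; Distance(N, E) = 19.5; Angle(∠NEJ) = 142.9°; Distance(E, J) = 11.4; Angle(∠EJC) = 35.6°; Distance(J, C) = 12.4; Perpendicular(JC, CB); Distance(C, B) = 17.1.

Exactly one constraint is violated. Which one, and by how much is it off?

Distance(C, B) = 17.1 — off by 6.80.

V = (0.00, 0.00) ✓; VR at -157.8° ✓; |VR| = 10.20 ✓; ∠VRL = 59.40° ✓; |RL| = 28.70 ✓; ∠RLN = 144.8° ✓; |LN| = 21.00 ✓; ∠LNE = 51.50° ✓; |NE| = 19.50 ✓; ∠NEJ = 142.9° ✓; |EJ| = 11.40 ✓; ∠EJC = 35.60° ✓; |JC| = 12.40 ✓; ∠(JC, CB) = 90.00° ✓; |CB| = 10.30 ✗.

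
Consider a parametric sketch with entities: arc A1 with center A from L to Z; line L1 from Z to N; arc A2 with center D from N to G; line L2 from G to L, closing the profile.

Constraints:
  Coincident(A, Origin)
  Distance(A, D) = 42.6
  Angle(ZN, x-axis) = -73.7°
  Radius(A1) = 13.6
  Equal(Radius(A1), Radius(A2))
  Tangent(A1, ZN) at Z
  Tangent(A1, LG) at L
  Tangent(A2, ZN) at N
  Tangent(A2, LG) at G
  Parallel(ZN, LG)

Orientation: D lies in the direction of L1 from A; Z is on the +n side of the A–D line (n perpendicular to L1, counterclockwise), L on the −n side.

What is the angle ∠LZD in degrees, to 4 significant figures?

72.29°

The slot axis is L1's direction at -73.7°, so u = (cos -73.7°, sin -73.7°) = (0.2807, -0.9598) and n = (−sin -73.7°, cos -73.7°) = (0.9598, 0.2807). A is at the origin and D lies 42.6 along u from A, so D = 42.6·u = (11.96, -40.89). Tangency of A1 to both parallel lines with radius 13.6 puts Z and L at A ± 13.6·n: Z = (13.05, 3.817), L = (-13.05, -3.817). Then cos ∠LZD = ZL·ZD / (|ZL||ZD|), giving 72.29°.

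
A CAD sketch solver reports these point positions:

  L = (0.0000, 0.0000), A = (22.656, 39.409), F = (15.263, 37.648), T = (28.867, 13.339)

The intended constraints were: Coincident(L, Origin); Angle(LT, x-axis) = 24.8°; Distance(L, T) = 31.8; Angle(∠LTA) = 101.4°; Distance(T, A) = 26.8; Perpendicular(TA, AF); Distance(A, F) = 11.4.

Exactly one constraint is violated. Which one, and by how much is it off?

Distance(A, F) = 11.4 — off by 3.80.

L = (0.00, 0.00) ✓; LT at 24.80° ✓; |LT| = 31.80 ✓; ∠LTA = 101.4° ✓; |TA| = 26.80 ✓; ∠(TA, AF) = 90.00° ✓; |AF| = 7.600 ✗.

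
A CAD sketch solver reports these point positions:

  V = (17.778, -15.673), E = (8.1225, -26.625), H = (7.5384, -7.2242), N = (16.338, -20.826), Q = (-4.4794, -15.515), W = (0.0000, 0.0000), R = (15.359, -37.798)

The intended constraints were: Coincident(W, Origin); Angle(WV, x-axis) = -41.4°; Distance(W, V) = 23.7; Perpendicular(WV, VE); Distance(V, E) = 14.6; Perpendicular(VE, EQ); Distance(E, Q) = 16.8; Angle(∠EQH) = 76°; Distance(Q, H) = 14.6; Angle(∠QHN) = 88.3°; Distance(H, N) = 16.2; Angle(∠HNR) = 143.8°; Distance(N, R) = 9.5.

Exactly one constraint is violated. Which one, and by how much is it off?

Distance(N, R) = 9.5 — off by 7.50.

W = (0.00, 0.00) ✓; WV at -41.40° ✓; |WV| = 23.70 ✓; ∠(WV, VE) = 90.00° ✓; |VE| = 14.60 ✓; ∠(VE, EQ) = 90.00° ✓; |EQ| = 16.80 ✓; ∠EQH = 76.00° ✓; |QH| = 14.60 ✓; ∠QHN = 88.30° ✓; |HN| = 16.20 ✓; ∠HNR = 143.8° ✓; |NR| = 17.00 ✗.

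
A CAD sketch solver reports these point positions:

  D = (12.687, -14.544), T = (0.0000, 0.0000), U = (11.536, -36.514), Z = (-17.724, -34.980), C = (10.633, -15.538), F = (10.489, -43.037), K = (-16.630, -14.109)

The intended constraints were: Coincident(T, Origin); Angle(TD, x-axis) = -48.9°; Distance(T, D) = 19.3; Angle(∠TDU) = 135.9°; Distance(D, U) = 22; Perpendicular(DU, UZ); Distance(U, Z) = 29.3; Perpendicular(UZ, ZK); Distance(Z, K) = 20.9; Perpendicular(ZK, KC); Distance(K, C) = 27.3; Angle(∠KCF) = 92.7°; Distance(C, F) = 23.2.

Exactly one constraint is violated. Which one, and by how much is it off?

Distance(C, F) = 23.2 — off by 4.30.

T = (0.00, 0.00) ✓; TD at -48.90° ✓; |TD| = 19.30 ✓; ∠TDU = 135.9° ✓; |DU| = 22.00 ✓; ∠(DU, UZ) = 90.00° ✓; |UZ| = 29.30 ✓; ∠(UZ, ZK) = 90.00° ✓; |ZK| = 20.90 ✓; ∠(ZK, KC) = 90.00° ✓; |KC| = 27.30 ✓; ∠KCF = 92.70° ✓; |CF| = 27.50 ✗.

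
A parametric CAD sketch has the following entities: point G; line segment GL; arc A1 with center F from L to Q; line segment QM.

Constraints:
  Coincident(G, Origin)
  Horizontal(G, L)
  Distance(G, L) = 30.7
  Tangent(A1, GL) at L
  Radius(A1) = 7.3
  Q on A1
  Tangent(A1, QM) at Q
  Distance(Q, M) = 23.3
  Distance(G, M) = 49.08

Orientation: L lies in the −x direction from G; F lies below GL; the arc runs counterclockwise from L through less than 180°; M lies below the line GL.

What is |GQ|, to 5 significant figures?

38.664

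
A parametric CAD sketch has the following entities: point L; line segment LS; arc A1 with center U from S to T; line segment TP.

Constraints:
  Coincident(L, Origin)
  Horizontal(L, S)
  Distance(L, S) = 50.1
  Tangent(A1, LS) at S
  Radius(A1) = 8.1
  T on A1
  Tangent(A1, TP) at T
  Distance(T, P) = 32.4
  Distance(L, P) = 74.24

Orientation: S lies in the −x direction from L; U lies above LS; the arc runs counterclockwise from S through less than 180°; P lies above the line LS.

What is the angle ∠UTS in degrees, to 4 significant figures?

26.33°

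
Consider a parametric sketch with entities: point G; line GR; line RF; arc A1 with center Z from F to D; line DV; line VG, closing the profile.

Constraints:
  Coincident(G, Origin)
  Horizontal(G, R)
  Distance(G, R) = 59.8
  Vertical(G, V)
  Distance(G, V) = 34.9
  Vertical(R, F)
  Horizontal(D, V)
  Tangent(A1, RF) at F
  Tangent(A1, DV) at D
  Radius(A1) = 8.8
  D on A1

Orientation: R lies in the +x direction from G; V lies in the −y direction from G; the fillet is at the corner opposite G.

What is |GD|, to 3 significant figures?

61.8

The virtual corner opposite G is at (59.8, -34.9). The tangent condition forces ZF to be normal to RF and A1 meets DV tangentially, so ZD is at right angles to DV, with radius 8.8, so the center Z sits 8.8 in from both sides at Z = (51.0, -26.1). That places the tangent points at F = (59.8, -26.1) on RF and D = (51.0, -34.9) on DV. Then |GD| = |D − G| = 61.8.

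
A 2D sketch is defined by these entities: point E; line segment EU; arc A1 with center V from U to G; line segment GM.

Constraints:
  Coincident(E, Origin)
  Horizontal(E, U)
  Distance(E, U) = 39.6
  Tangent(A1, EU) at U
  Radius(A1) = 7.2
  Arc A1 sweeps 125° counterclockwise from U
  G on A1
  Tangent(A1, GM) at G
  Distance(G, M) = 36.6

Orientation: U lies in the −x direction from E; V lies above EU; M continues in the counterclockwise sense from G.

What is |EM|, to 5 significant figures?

68.543

E is at the origin; E and U share the same y with |EU| = 39.6 and U on the −x side, so U = (-39.600, 0.0000). The tangent condition forces VU to be normal to EU, so V = U + (0, 7.2) = (-39.600, 7.2000). On A1, U sits at bearing -90° from V; a 125° counterclockwise sweep puts G at bearing 35°, so G = V + 7.2·(cos 35°, sin 35°) = (-33.702, 11.330). The tangent condition forces VG to be normal to GM, so GM runs along (−sin 35°, cos 35°); with |GM| = 36.6, M = (-54.695, 41.311). Then |EM| = |M − E| = 68.543.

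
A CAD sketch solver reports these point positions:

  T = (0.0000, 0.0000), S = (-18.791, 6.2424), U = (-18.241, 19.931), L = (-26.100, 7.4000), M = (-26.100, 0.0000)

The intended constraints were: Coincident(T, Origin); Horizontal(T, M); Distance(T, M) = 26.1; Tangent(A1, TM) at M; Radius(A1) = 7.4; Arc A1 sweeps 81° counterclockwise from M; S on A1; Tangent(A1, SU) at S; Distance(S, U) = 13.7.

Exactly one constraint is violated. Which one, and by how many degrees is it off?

Tangent(A1, SU) at S — off by 6.70°.

T = (0.00, 0.00) ✓; T.y = 0.00, M.y = 0.00 ✓; |TM| = 26.10 ✓; ∠(LM, MT) = 90.00° ✓; |LM| = 7.400 ✓; bearing(L→S) − bearing(L→M) = 81.00° ✓; |LS| = 7.400 ✓; ∠(LS, SU) = 83.30° ✗; |SU| = 13.70 ✓.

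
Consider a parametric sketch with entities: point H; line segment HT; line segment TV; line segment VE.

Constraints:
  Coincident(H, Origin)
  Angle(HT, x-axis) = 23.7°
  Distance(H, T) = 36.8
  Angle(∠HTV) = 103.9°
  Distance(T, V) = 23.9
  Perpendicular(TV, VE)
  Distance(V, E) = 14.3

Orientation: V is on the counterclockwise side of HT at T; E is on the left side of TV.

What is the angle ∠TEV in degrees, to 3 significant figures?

59.1°

H is at the origin; HT runs at 23.7° with length 36.8, so T = 36.8·(cos 23.7°, sin 23.7°) = (33.7, 14.8). ∠HTV = 103.9°, so TV runs at 23.7° + (180° − 103.9°) = 99.8° from the x-axis; with |TV| = 23.9, V = T + 23.9·(cos 99.8°, sin 99.8°) = (29.6, 38.3). TV ⟂ VE; with |VE| = 14.3 on the left of TV, E = V + 14.3·(-0.985, -0.170) = (15.5, 35.9). Then cos ∠TEV = ET·EV / (|ET||EV|), giving 59.1°.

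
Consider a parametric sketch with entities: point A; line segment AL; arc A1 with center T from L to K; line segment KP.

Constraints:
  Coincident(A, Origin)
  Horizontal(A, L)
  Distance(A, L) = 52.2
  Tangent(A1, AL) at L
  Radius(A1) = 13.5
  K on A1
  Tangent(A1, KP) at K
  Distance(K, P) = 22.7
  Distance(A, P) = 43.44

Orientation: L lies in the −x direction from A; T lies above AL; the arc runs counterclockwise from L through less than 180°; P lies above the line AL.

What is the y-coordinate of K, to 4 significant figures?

8.695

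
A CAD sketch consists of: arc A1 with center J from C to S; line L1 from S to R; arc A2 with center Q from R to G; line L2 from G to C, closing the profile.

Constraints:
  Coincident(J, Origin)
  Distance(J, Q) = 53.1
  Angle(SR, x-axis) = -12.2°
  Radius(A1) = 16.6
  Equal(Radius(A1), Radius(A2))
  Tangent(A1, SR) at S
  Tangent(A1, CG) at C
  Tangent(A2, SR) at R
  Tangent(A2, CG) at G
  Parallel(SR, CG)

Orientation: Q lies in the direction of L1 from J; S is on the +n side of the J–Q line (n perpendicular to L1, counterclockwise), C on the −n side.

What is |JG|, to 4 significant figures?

55.63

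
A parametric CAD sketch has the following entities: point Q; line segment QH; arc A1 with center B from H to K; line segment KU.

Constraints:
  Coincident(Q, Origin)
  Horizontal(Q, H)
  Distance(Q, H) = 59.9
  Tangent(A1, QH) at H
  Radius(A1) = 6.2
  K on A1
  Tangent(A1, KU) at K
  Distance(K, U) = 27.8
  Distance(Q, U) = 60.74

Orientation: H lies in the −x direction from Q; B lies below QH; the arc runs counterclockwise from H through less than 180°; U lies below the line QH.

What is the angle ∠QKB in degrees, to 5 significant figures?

22.879°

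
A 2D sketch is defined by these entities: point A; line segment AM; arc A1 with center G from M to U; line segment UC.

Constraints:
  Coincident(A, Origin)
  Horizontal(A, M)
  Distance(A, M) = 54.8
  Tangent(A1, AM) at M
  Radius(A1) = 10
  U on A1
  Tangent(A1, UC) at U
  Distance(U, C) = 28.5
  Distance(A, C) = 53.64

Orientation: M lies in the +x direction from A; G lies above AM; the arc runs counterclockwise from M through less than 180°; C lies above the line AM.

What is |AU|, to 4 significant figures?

63.78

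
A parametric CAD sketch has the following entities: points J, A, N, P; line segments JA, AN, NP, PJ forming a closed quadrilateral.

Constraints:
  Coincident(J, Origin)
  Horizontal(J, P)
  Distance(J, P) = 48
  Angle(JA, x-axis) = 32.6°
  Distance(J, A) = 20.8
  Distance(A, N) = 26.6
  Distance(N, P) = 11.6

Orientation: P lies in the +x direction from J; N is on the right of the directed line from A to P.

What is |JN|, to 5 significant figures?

38.406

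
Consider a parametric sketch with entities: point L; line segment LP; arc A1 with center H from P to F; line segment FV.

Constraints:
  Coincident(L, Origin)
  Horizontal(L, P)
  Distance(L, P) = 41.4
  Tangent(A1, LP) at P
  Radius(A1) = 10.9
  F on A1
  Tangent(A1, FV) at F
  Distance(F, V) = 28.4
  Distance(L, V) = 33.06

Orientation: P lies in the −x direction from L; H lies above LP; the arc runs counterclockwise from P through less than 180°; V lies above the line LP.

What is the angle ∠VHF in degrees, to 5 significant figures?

69.003°

Checks: |HF| = 10.90 ✓; ∠(HF, FV) = 90.00° ✓; |FV| = 28.40 ✓; |LV| = 33.06 ✓.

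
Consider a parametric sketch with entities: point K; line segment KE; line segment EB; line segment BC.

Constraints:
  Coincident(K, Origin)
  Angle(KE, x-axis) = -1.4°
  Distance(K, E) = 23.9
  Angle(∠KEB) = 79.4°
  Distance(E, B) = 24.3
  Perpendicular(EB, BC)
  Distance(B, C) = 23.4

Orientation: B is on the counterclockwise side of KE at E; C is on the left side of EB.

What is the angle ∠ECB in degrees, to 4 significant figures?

46.08°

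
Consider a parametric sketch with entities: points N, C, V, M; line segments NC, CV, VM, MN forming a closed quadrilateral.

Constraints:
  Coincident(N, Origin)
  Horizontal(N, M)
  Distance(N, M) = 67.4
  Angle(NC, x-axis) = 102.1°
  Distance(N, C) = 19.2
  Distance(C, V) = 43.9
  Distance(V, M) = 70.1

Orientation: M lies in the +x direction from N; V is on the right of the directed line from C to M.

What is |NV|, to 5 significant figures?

24.803

N is at the origin; N and M share the same y with |NM| = 67.4 and M in +x, so M = (67.4, 0). NC runs at 102.1° with |NC| = 19.2, so C = (-4.0247, 18.773). V is determined by |CV| = 43.9 and |VM| = 70.1 together: it lies at the intersection of circle(C, 43.9) and circle(M, 70.1). With |CM| = 73.851, the foot of the radical line on CM is 16.703 from C and the perpendicular offset is √(43.9² − 16.703²) = 40.598. Taking the right-of-CM solution: V = (1.8097, -24.737).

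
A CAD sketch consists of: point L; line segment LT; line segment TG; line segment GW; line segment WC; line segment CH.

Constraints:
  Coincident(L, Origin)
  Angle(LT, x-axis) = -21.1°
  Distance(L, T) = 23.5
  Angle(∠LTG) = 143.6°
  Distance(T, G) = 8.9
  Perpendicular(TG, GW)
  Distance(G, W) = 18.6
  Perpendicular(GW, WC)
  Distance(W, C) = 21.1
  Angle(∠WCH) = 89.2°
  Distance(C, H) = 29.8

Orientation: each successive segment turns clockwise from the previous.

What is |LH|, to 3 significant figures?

26.1

L is at the origin; LT runs at -21.1° with length 23.5, so T = (21.9, -8.46). ∠LTG = 143.6° gives TG at -57.5° from the x-axis; with |TG| = 8.9, G = (26.7, -16.0). TG ⟂ GW, so GW runs at -148°; with |GW| = 18.6, W = (11.0, -26.0). GW ⟂ WC, so WC runs at 122°; with |WC| = 21.1, C = (-0.318, -8.16). ∠WCH = 89.2° gives CH at 31.7° from the x-axis; with |CH| = 29.8, H = (25.0, 7.49). Then |LH| = |H − L| = 26.1.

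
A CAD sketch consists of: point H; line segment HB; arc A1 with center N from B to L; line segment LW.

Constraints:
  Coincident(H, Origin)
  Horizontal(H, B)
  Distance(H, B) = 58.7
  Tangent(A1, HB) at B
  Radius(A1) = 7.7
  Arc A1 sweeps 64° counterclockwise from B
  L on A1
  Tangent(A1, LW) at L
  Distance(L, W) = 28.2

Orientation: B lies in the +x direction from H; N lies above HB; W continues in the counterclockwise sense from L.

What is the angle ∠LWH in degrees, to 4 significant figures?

43.17°

H is at the origin; H and B share the same y with |HB| = 58.7 and B on the +x side, so B = (58.70, 0.000). A1 meets HB tangentially, so NB is at right angles to HB, so N = B + (0, 7.7) = (58.70, 7.700). On A1, B sits at bearing -90° from N; a 64° counterclockwise sweep puts L at bearing -26°, so L = N + 7.7·(cos -26°, sin -26°) = (65.62, 4.325). Tangency of A1 to LW means the radius NL is perpendicular to LW, so LW runs along (−sin -26°, cos -26°); with |LW| = 28.2, W = (77.98, 29.67). Then cos ∠LWH = WL·WH / (|WL||WH|), giving 43.17°.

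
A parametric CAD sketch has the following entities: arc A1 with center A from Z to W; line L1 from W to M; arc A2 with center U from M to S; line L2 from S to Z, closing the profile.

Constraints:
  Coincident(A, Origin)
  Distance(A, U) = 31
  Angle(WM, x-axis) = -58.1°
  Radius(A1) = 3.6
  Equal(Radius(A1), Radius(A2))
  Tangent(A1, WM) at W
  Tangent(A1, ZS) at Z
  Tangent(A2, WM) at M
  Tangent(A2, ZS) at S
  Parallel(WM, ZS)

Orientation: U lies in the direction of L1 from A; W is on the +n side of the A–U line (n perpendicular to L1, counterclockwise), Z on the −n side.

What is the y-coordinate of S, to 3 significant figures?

-28.2

The slot axis is L1's direction at -58.1°, so u = (cos -58.1°, sin -58.1°) = (0.528, -0.849) and n = (−sin -58.1°, cos -58.1°) = (0.849, 0.528). A is at the origin and U lies 31.0 along u from A, so U = 31.0·u = (16.4, -26.3). Tangency of A1 to both parallel lines with radius 3.6 puts W and Z at A ± 3.6·n: W = (3.06, 1.90), Z = (-3.06, -1.90). Equal radii place M and S the same way about U: M = U + 3.6·n = (19.4, -24.4), S = U − 3.6·n = (13.3, -28.2). So S.y = -28.2.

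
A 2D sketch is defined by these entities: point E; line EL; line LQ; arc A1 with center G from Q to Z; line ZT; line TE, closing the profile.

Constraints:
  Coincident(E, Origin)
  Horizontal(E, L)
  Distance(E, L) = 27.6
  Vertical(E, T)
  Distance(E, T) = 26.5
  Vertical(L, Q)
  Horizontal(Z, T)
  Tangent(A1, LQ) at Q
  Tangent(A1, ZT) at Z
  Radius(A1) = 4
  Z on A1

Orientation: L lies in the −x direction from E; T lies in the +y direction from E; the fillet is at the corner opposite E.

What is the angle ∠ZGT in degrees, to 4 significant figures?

80.38°

The virtual corner opposite E is at (-27.60, 26.50). The tangent condition forces GQ to be normal to LQ and tangency of A1 to ZT means the radius GZ is perpendicular to ZT, with radius 4.0, so the center G sits 4.0 in from both sides at G = (-23.60, 22.50). That places the tangent points at Q = (-27.60, 22.50) on LQ and Z = (-23.60, 26.50) on ZT. Then cos ∠ZGT = GZ·GT / (|GZ||GT|), giving 80.38°.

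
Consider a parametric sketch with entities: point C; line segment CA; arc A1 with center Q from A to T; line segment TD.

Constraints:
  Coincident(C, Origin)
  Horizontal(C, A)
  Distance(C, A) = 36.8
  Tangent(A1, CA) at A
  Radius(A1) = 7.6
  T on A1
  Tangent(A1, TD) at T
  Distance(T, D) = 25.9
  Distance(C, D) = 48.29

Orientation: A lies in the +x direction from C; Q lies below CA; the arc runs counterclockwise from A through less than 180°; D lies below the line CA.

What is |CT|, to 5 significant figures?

30.648

Checks: |CA| = 36.80 ✓; ∠(QA, AC) = 90.00° ✓; |QT| = 7.600 ✓; ∠(QT, TD) = 90.00° ✓; |TD| = 25.90 ✓; |CD| = 48.29 ✓.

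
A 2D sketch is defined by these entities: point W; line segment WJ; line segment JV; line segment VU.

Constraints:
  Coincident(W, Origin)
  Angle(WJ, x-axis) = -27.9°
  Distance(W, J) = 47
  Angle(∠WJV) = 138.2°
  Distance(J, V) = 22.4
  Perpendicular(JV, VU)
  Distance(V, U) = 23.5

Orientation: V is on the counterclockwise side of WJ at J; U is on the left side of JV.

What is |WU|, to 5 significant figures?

57.968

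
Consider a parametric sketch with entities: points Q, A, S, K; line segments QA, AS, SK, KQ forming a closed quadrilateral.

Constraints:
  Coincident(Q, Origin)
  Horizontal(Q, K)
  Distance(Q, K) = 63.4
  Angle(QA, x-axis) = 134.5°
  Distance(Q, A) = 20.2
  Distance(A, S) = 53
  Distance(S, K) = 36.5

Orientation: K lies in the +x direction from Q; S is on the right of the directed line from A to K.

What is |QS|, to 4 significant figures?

33.51

Checks: |AS| = 53.00 ✓; |SK| = 36.50 ✓.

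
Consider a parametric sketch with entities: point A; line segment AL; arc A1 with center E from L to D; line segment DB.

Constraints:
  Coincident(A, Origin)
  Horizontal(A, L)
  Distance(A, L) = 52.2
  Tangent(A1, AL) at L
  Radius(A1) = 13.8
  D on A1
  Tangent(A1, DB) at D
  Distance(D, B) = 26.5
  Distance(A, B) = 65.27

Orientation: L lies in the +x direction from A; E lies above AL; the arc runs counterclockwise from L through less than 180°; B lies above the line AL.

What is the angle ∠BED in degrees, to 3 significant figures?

62.5°

Checks: |AL| = 52.20 ✓; |ED| = 13.80 ✓; ∠(ED, DB) = 90.00° ✓; |DB| = 26.50 ✓; |AB| = 65.27 ✓.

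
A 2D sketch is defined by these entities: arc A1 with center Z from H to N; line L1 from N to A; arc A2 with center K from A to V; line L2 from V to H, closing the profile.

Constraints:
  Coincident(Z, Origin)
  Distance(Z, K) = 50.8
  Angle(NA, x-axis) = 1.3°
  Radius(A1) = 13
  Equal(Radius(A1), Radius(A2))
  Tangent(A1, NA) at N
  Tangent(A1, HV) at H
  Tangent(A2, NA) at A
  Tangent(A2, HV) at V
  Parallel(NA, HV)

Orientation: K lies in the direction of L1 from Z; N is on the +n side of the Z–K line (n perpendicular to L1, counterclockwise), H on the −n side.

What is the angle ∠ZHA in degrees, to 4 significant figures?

62.90°

Tangency of A1 to both parallel lines with radius 13.0 puts N and H at Z ± 13.0·n: N = (-0.2949, 13.00), H = (0.2949, -13.00). Equal radii place A and V the same way about K: A = K + 13.0·n = (50.49, 14.15), V = K − 13.0·n = (51.08, -11.84). Then cos ∠ZHA = HZ·HA / (|HZ||HA|), giving 62.90°.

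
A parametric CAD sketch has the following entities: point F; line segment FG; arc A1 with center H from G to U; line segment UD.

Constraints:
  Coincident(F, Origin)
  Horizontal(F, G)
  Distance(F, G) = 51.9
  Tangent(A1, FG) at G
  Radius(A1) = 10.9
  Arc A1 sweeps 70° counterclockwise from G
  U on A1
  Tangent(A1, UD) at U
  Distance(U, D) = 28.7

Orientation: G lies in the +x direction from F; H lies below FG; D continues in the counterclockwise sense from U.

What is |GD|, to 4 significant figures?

39.60

F is at the origin; FG is horizontal with |FG| = 51.9 and G on the +x side, so G = (51.90, 0.000). Tangency of A1 to FG means the radius HG is perpendicular to FG, so H = G + (0, -10.9) = (51.90, -10.90). On A1, G sits at bearing 90° from H; a 70° counterclockwise sweep puts U at bearing 160°, so U = H + 10.9·(cos 160°, sin 160°) = (41.66, -7.172). The tangent condition forces HU to be normal to UD, so UD runs along (−sin 160°, cos 160°); with |UD| = 28.7, D = (31.84, -34.14). Then |GD| = |D − G| = 39.60.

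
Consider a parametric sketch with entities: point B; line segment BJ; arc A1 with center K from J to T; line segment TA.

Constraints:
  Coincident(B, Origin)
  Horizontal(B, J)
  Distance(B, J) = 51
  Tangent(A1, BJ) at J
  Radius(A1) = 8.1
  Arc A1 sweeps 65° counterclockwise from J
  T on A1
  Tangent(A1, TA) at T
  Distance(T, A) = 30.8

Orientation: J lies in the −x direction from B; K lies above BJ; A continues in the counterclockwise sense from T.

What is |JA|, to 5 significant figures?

38.427

B is at the origin; B and J share the same y with |BJ| = 51.0 and J on the −x side, so J = (-51.000, 0.0000). A1 meets BJ tangentially, so KJ is at right angles to BJ, so K = J + (0, 8.1) = (-51.000, 8.1000). On A1, J sits at bearing -90° from K; a 65° counterclockwise sweep puts T at bearing -25°, so T = K + 8.1·(cos -25°, sin -25°) = (-43.659, 4.6768). Tangency of A1 to TA means the radius KT is perpendicular to TA, so TA runs along (−sin -25°, cos -25°); with |TA| = 30.8, A = (-30.642, 32.591). Then |JA| = |A − J| = 38.427.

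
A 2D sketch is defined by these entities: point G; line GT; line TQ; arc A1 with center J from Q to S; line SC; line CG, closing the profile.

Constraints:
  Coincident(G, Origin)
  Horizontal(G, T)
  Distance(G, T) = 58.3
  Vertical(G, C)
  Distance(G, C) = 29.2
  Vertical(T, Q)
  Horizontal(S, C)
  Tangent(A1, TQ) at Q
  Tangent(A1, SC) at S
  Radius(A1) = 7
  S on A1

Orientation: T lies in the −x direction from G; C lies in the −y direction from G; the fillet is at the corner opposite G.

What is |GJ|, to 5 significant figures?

55.897

G is at the origin; G and T share the same y with |GT| = 58.3 and T on the −x side, so T = (-58.300, 0.0000). GC is vertical with |GC| = 29.2 and C on the −y side, so C = (0.0000, -29.200). The virtual corner opposite G is at (-58.300, -29.200). A1 meets TQ tangentially, so JQ is at right angles to TQ and A1 meets SC tangentially, so JS is at right angles to SC, with radius 7.0, so the center J sits 7.0 in from both sides at J = (-51.300, -22.200). Then |GJ| = |J − G| = 55.897.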